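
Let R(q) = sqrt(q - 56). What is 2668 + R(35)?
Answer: 2668 + I*sqrt(21) ≈ 2668.0 + 4.5826*I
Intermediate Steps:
R(q) = sqrt(-56 + q)
2668 + R(35) = 2668 + sqrt(-56 + 35) = 2668 + sqrt(-21) = 2668 + I*sqrt(21)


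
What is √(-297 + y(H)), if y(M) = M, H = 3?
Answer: 7*I*√6 ≈ 17.146*I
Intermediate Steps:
√(-297 + y(H)) = √(-297 + 3) = √(-294) = 7*I*√6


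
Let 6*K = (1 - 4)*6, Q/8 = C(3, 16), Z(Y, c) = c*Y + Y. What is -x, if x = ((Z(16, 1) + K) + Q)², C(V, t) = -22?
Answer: -21609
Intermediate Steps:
Z(Y, c) = Y + Y*c (Z(Y, c) = Y*c + Y = Y + Y*c)
Q = -176 (Q = 8*(-22) = -176)
K = -3 (K = ((1 - 4)*6)/6 = (-3*6)/6 = (⅙)*(-18) = -3)
x = 21609 (x = ((16*(1 + 1) - 3) - 176)² = ((16*2 - 3) - 176)² = ((32 - 3) - 176)² = (29 - 176)² = (-147)² = 21609)
-x = -1*21609 = -21609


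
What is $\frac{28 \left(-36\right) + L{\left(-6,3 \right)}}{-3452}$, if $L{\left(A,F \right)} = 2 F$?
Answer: $\frac{501}{1726} \approx 0.29027$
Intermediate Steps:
$\frac{28 \left(-36\right) + L{\left(-6,3 \right)}}{-3452} = \frac{28 \left(-36\right) + 2 \cdot 3}{-3452} = \left(-1008 + 6\right) \left(- \frac{1}{3452}\right) = \left(-1002\right) \left(- \frac{1}{3452}\right) = \frac{501}{1726}$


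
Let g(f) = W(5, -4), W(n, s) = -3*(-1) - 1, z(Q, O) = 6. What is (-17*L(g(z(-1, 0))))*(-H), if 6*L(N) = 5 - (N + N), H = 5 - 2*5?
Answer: -85/6 ≈ -14.167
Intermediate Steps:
H = -5 (H = 5 - 10 = -5)
W(n, s) = 2 (W(n, s) = 3 - 1 = 2)
g(f) = 2
L(N) = ⅚ - N/3 (L(N) = (5 - (N + N))/6 = (5 - 2*N)/6 = ⅚ - N/3)
(-17*L(g(z(-1, 0))))*(-H) = (-17*(⅚ - ⅓*2))*(-1*(-5)) = -17*(⅚ - ⅔)*5 = -17*⅙*5 = -17/6*5 = -85/6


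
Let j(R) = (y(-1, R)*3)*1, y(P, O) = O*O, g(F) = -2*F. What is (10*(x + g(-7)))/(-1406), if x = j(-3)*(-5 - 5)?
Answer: 1280/703 ≈ 1.8208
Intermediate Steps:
y(P, O) = O**2
j(R) = 3*R**2 (j(R) = (R**2*3)*1 = (3*R**2)*1 = 3*R**2)
x = -270 (x = (3*(-3)**2)*(-5 - 5) = (3*9)*(-10) = 27*(-10) = -270)
(10*(x + g(-7)))/(-1406) = (10*(-270 - 2*(-7)))/(-1406) = (10*(-270 + 14))*(-1/1406) = (10*(-256))*(-1/1406) = -2560*(-1/1406) = 1280/703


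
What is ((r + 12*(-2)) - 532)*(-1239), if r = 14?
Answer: 671538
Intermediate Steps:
((r + 12*(-2)) - 532)*(-1239) = ((14 + 12*(-2)) - 532)*(-1239) = ((14 - 24) - 532)*(-1239) = (-10 - 532)*(-1239) = -542*(-1239) = 671538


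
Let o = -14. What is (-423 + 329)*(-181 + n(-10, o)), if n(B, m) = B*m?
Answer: 3854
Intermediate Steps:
(-423 + 329)*(-181 + n(-10, o)) = (-423 + 329)*(-181 - 10*(-14)) = -94*(-181 + 140) = -94*(-41) = 3854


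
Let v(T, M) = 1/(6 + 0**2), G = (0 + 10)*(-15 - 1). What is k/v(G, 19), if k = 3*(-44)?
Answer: -792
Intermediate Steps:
G = -160 (G = 10*(-16) = -160)
k = -132
v(T, M) = 1/6 (v(T, M) = 1/(6 + 0) = 1/6)
k/v(G, 19) = -132/1/6 = -132*6 = -792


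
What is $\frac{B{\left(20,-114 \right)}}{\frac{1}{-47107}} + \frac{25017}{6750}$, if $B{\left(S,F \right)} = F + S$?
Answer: $\frac{9963138839}{2250} \approx 4.4281 \cdot 10^{6}$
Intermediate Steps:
$\frac{B{\left(20,-114 \right)}}{\frac{1}{-47107}} + \frac{25017}{6750} = \frac{-114 + 20}{\frac{1}{-47107}} + \frac{25017}{6750} = - \frac{94}{- \frac{1}{47107}} + 25017 \cdot \frac{1}{6750} = \left(-94\right) \left(-47107\right) + \frac{8339}{2250} = 4428058 + \frac{8339}{2250} = \frac{9963138839}{2250}$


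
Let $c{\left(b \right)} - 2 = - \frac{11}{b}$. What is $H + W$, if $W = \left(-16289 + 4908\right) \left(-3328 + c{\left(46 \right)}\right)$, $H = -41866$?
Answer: $\frac{1739446831}{46} \approx 3.7814 \cdot 10^{7}$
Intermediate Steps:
$c{\left(b \right)} = 2 - \frac{11}{b}$
$W = \frac{1741372667}{46}$ ($W = \left(-16289 + 4908\right) \left(-3328 + \left(2 - \frac{11}{46}\right)\right) = - 11381 \left(-3328 + \left(2 - \frac{11}{46}\right)\right) = - 11381 \left(-3328 + \frac{81}{46}\right) = \left(-11381\right) \left(- \frac{153007}{46}\right) = \frac{1741372667}{46} \approx 3.7856 \cdot 10^{7}$)
$H + W = -41866 + \frac{1741372667}{46} = \frac{1739446831}{46}$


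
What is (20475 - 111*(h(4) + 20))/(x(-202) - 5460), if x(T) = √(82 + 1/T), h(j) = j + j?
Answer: -6384803880/2007308879 - 5789*√3345726/2007308879 ≈ -3.1861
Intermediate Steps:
h(j) = 2*j
(20475 - 111*(h(4) + 20))/(x(-202) - 5460) = (20475 - 111*(2*4 + 20))/(√(82 + 1/(-202)) - 5460) = (20475 - 111*(8 + 20))/(√(82 - 1/202) - 5460) = (20475 - 111*28)/(√(16563/202) - 5460) = (20475 - 3108)/(√3345726/202 - 5460) = 17367/(-5460 + √3345726/202)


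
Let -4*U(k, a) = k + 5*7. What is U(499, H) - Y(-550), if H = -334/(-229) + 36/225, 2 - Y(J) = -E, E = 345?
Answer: -961/2 ≈ -480.50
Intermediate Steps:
Y(J) = 347 (Y(J) = 2 - (-1)*345 = 2 - 1*(-345) = 2 + 345 = 347)
H = 9266/5725 (H = -334*(-1/229) + 36*(1/225) = 334/229 + 4/25 = 9266/5725 ≈ 1.6185)
U(k, a) = -35/4 - k/4 (U(k, a) = -(k + 5*7)/4 = -(k + 35)/4 = -(35 + k)/4 = -35/4 - k/4)
U(499, H) - Y(-550) = (-35/4 - ¼*499) - 1*347 = (-35/4 - 499/4) - 347 = -267/2 - 347 = -961/2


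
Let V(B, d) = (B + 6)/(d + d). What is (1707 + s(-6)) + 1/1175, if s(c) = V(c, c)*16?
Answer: 2005726/1175 ≈ 1707.0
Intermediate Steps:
V(B, d) = (6 + B)/(2*d) (V(B, d) = (6 + B)/((2*d)) = (6 + B)*(1/(2*d)) = (6 + B)/(2*d))
s(c) = 8*(6 + c)/c (s(c) = ((6 + c)/(2*c))*16 = 8*(6 + c)/c)
(1707 + s(-6)) + 1/1175 = (1707 + (8 + 48/(-6))) + 1/1175 = (1707 + (8 + 48*(-1/6))) + 1/1175 = (1707 + (8 - 8)) + 1/1175 = (1707 + 0) + 1/1175 = 1707 + 1/1175 = 2005726/1175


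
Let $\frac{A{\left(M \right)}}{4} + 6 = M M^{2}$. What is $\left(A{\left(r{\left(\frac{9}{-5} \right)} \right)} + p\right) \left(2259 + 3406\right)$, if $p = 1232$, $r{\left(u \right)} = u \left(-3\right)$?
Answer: $\frac{260286356}{25} \approx 1.0411 \cdot 10^{7}$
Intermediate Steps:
$r{\left(u \right)} = - 3 u$
$A{\left(M \right)} = -24 + 4 M^{3}$ ($A{\left(M \right)} = -24 + 4 M M^{2} = -24 + 4 M^{3}$)
$\left(A{\left(r{\left(\frac{9}{-5} \right)} \right)} + p\right) \left(2259 + 3406\right) = \left(\left(-24 + 4 \left(- 3 \frac{9}{-5}\right)^{3}\right) + 1232\right) \left(2259 + 3406\right) = \left(\left(-24 + 4 \left(- 3 \cdot 9 \left(- \frac{1}{5}\right)\right)^{3}\right) + 1232\right) 5665 = \left(\left(-24 + 4 \left(\left(-3\right) \left(- \frac{9}{5}\right)\right)^{3}\right) + 1232\right) 5665 = \left(\left(-24 + 4 \left(\frac{27}{5}\right)^{3}\right) + 1232\right) 5665 = \left(\left(-24 + 4 \cdot \frac{19683}{125}\right) + 1232\right) 5665 = \left(\left(-24 + \frac{78732}{125}\right) + 1232\right) 5665 = \left(\frac{75732}{125} + 1232\right) 5665 = \frac{229732}{125} \cdot 5665 = \frac{260286356}{25}$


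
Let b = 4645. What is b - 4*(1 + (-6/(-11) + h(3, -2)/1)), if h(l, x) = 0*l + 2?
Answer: 50939/11 ≈ 4630.8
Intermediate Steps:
h(l, x) = 2 (h(l, x) = 0 + 2 = 2)
b - 4*(1 + (-6/(-11) + h(3, -2)/1)) = 4645 - 4*(1 + (-6/(-11) + 2/1)) = 4645 - 4*(1 + (-6*(-1/11) + 2*1)) = 4645 - 4*(1 + (6/11 + 2)) = 4645 - 4*(1 + 28/11) = 4645 - 4*39/11 = 4645 - 156/11 = 50939/11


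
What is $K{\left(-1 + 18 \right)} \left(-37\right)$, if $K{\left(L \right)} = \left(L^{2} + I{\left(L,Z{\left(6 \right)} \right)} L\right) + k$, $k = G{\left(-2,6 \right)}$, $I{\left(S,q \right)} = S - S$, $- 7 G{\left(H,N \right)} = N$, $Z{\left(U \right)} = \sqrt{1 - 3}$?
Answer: $- \frac{74629}{7} \approx -10661.0$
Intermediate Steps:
$Z{\left(U \right)} = i \sqrt{2}$ ($Z{\left(U \right)} = \sqrt{-2} = i \sqrt{2}$)
$G{\left(H,N \right)} = - \frac{N}{7}$
$I{\left(S,q \right)} = 0$
$k = - \frac{6}{7}$ ($k = \left(- \frac{1}{7}\right) 6 = - \frac{6}{7} \approx -0.85714$)
$K{\left(L \right)} = - \frac{6}{7} + L^{2}$ ($K{\left(L \right)} = \left(L^{2} + 0 L\right) - \frac{6}{7} = \left(L^{2} + 0\right) - \frac{6}{7} = L^{2} - \frac{6}{7} = - \frac{6}{7} + L^{2}$)
$K{\left(-1 + 18 \right)} \left(-37\right) = \left(- \frac{6}{7} + \left(-1 + 18\right)^{2}\right) \left(-37\right) = \left(- \frac{6}{7} + 17^{2}\right) \left(-37\right) = \left(- \frac{6}{7} + 289\right) \left(-37\right) = \frac{2017}{7} \left(-37\right) = - \frac{74629}{7}$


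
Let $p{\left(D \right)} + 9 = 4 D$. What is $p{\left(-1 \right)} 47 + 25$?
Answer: $-586$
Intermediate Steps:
$p{\left(D \right)} = -9 + 4 D$
$p{\left(-1 \right)} 47 + 25 = \left(-9 + 4 \left(-1\right)\right) 47 + 25 = \left(-9 - 4\right) 47 + 25 = \left(-13\right) 47 + 25 = -611 + 25 = -586$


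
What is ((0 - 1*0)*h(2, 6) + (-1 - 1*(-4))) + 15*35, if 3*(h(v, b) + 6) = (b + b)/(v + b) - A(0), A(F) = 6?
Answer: 528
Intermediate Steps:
h(v, b) = -8 + 2*b/(3*(b + v)) (h(v, b) = -6 + ((b + b)/(v + b) - 1*6)/3 = -6 + ((2*b)/(b + v) - 6)/3 = -6 + (2*b/(b + v) - 6)/3 = -6 + (-6 + 2*b/(b + v))/3 = -6 + (-2 + 2*b/(3*(b + v))) = -8 + 2*b/(3*(b + v)))
((0 - 1*0)*h(2, 6) + (-1 - 1*(-4))) + 15*35 = ((0 - 1*0)*((-8*2 - 22/3*6)/(6 + 2)) + (-1 - 1*(-4))) + 15*35 = ((0 + 0)*((-16 - 44)/8) + (-1 + 4)) + 525 = (0*((⅛)*(-60)) + 3) + 525 = (0*(-15/2) + 3) + 525 = (0 + 3) + 525 = 3 + 525 = 528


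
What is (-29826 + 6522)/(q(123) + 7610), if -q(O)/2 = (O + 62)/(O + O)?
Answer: -2866392/935845 ≈ -3.0629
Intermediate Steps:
q(O) = -(62 + O)/O (q(O) = -2*(O + 62)/(O + O) = -2*(62 + O)/(2*O) = -2*(62 + O)*1/(2*O) = -(62 + O)/O)
(-29826 + 6522)/(q(123) + 7610) = (-29826 + 6522)/((-62 - 1*123)/123 + 7610) = -23304/((-62 - 123)/123 + 7610) = -23304/((1/123)*(-185) + 7610) = -23304/(-185/123 + 7610) = -23304/935845/123 = -23304*123/935845 = -2866392/935845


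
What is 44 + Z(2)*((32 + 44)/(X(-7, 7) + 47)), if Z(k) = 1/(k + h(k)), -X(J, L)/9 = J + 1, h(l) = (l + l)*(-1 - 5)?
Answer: 48846/1111 ≈ 43.966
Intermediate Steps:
h(l) = -12*l (h(l) = (2*l)*(-6) = -12*l)
X(J, L) = -9 - 9*J (X(J, L) = -9*(J + 1) = -9*(1 + J) = -9 - 9*J)
Z(k) = -1/(11*k) (Z(k) = 1/(k - 12*k) = 1/(-11*k) = -1/(11*k))
44 + Z(2)*((32 + 44)/(X(-7, 7) + 47)) = 44 + (-1/11/2)*((32 + 44)/((-9 - 9*(-7)) + 47)) = 44 + (-1/11*1/2)*(76/((-9 + 63) + 47)) = 44 - 38/(11*(54 + 47)) = 44 - 38/(11*101) = 44 - 1/22*76/101 = 44 - 38/1111 = 48846/1111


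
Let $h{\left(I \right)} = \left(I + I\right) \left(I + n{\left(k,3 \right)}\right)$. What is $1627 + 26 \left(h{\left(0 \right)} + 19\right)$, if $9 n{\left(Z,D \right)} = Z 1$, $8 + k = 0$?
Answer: $2121$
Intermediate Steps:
$k = -8$ ($k = -8 + 0 = -8$)
$n{\left(Z,D \right)} = \frac{Z}{9}$ ($n{\left(Z,D \right)} = \frac{Z 1}{9} = \frac{Z}{9}$)
$h{\left(I \right)} = 2 I \left(- \frac{8}{9} + I\right)$ ($h{\left(I \right)} = \left(I + I\right) \left(I + \frac{1}{9} \left(-8\right)\right) = 2 I \left(I - \frac{8}{9}\right) = 2 I \left(- \frac{8}{9} + I\right)$)
$1627 + 26 \left(h{\left(0 \right)} + 19\right) = 1627 + 26 \left(\frac{2}{9} \cdot 0 \left(-8 + 9 \cdot 0\right) + 19\right) = 1627 + 26 \left(\frac{2}{9} \cdot 0 \left(-8 + 0\right) + 19\right) = 1627 + 26 \left(\frac{2}{9} \cdot 0 \left(-8\right) + 19\right) = 1627 + 26 \left(0 + 19\right) = 1627 + 26 \cdot 19 = 1627 + 494 = 2121$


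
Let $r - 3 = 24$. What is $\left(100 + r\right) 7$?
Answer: $889$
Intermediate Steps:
$r = 27$ ($r = 3 + 24 = 27$)
$\left(100 + r\right) 7 = \left(100 + 27\right) 7 = 127 \cdot 7 = 889$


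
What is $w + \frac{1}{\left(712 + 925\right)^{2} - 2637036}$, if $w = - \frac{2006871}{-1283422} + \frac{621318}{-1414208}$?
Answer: $\frac{21801973912013063}{19390372879801952} \approx 1.1244$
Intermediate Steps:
$w = \frac{510179958243}{453756414944}$ ($w = \left(-2006871\right) \left(- \frac{1}{1283422}\right) + 621318 \left(- \frac{1}{1414208}\right) = \frac{2006871}{1283422} - \frac{310659}{707104} = \frac{510179958243}{453756414944} \approx 1.1243$)
$w + \frac{1}{\left(712 + 925\right)^{2} - 2637036} = \frac{510179958243}{453756414944} + \frac{1}{\left(712 + 925\right)^{2} - 2637036} = \frac{510179958243}{453756414944} + \frac{1}{1637^{2} - 2637036} = \frac{510179958243}{453756414944} + \frac{1}{2679769 - 2637036} = \frac{510179958243}{453756414944} + \frac{1}{42733} = \frac{21801973912013063}{19390372879801952}$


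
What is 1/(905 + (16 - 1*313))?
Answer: 1/608 ≈ 0.0016447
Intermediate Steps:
1/(905 + (16 - 1*313)) = 1/(905 + (16 - 313)) = 1/(905 - 297) = 1/608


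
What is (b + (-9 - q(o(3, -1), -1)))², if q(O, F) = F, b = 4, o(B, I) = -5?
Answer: 16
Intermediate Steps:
(b + (-9 - q(o(3, -1), -1)))² = (4 + (-9 - 1*(-1)))² = (4 + (-9 + 1))² = (4 - 8)² = (-4)² = 16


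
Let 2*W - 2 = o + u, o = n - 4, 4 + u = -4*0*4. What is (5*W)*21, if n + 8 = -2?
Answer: -840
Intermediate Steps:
n = -10 (n = -8 - 2 = -10)
u = -4 (u = -4 - 4*0*4 = -4 + 0*4 = -4 + 0 = -4)
o = -14 (o = -10 - 4 = -14)
W = -8 (W = 1 + (-14 - 4)/2 = 1 + (½)*(-18) = 1 - 9 = -8)
(5*W)*21 = (5*(-8))*21 = -40*21 = -840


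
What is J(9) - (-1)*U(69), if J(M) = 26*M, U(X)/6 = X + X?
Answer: 1062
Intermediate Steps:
U(X) = 12*X (U(X) = 6*(X + X) = 6*(2*X) = 12*X)
J(9) - (-1)*U(69) = 26*9 - (-1)*12*69 = 234 - (-1)*828 = 234 - 1*(-828) = 234 + 828 = 1062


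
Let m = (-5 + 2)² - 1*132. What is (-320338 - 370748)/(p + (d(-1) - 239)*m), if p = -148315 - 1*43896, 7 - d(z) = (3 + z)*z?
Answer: 691086/163921 ≈ 4.2160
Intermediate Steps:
d(z) = 7 - z*(3 + z) (d(z) = 7 - (3 + z)*z = 7 - z*(3 + z))
m = -123 (m = (-3)² - 132 = 9 - 132 = -123)
p = -192211 (p = -148315 - 43896 = -192211)
(-320338 - 370748)/(p + (d(-1) - 239)*m) = (-320338 - 370748)/(-192211 + ((7 - 1*(-1)² - 3*(-1)) - 239)*(-123)) = -691086/(-192211 + ((7 - 1*1 + 3) - 239)*(-123)) = -691086/(-192211 + ((7 - 1 + 3) - 239)*(-123)) = -691086/(-192211 + (9 - 239)*(-123)) = -691086/(-192211 - 230*(-123)) = -691086/(-192211 + 28290) = -691086/(-163921) = -691086*(-1/163921) = 691086/163921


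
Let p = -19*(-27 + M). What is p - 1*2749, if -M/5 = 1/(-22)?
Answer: -49287/22 ≈ -2240.3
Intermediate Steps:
M = 5/22 (M = -5/(-22) = -5*(-1/22) = 5/22 ≈ 0.22727)
p = 11191/22 (p = -19*(-27 + 5/22) = -19*(-589/22) = 11191/22 ≈ 508.68)
p - 1*2749 = 11191/22 - 1*2749 = 11191/22 - 2749 = -49287/22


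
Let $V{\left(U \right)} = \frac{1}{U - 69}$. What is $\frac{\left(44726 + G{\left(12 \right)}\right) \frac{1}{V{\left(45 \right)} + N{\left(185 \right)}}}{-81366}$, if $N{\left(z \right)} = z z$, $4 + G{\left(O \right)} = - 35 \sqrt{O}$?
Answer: $- \frac{178888}{11138991839} + \frac{280 \sqrt{3}}{11138991839} \approx -1.6016 \cdot 10^{-5}$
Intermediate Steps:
$V{\left(U \right)} = \frac{1}{-69 + U}$
$G{\left(O \right)} = -4 - 35 \sqrt{O}$
$N{\left(z \right)} = z^{2}$
$\frac{\left(44726 + G{\left(12 \right)}\right) \frac{1}{V{\left(45 \right)} + N{\left(185 \right)}}}{-81366} = \frac{\left(44726 - \left(4 + 35 \sqrt{12}\right)\right) \frac{1}{\frac{1}{-69 + 45} + 185^{2}}}{-81366} = \frac{44726 - \left(4 + 35 \cdot 2 \sqrt{3}\right)}{\frac{1}{-24} + 34225} \left(- \frac{1}{81366}\right) = \frac{44726 - \left(4 + 70 \sqrt{3}\right)}{- \frac{1}{24} + 34225} \left(- \frac{1}{81366}\right) = \frac{44722 - 70 \sqrt{3}}{\frac{821399}{24}} \left(- \frac{1}{81366}\right) = \left(44722 - 70 \sqrt{3}\right) \frac{24}{821399} \left(- \frac{1}{81366}\right) = \left(\frac{1073328}{821399} - \frac{1680 \sqrt{3}}{821399}\right) \left(- \frac{1}{81366}\right) = - \frac{178888}{11138991839} + \frac{280 \sqrt{3}}{11138991839}$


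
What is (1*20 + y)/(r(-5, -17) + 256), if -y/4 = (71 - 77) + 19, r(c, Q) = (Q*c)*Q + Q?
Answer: 16/603 ≈ 0.026534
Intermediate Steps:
r(c, Q) = Q + c*Q² (r(c, Q) = c*Q² + Q = Q + c*Q²)
y = -52 (y = -4*((71 - 77) + 19) = -4*(-6 + 19) = -4*13 = -52)
(1*20 + y)/(r(-5, -17) + 256) = (1*20 - 52)/(-17*(1 - 17*(-5)) + 256) = (20 - 52)/(-17*(1 + 85) + 256) = -32/(-17*86 + 256) = -32/(-1462 + 256) = -32/(-1206) = -32*(-1/1206) = 16/603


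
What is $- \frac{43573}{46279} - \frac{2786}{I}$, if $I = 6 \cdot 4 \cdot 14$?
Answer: $- \frac{10255273}{1110696} \approx -9.2332$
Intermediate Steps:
$I = 336$ ($I = 24 \cdot 14 = 336$)
$- \frac{43573}{46279} - \frac{2786}{I} = - \frac{43573}{46279} - \frac{2786}{336} = \left(-43573\right) \frac{1}{46279} - \frac{199}{24} = - \frac{43573}{46279} - \frac{199}{24} = - \frac{10255273}{1110696}$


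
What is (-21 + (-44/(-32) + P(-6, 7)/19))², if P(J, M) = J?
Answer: 9186961/23104 ≈ 397.64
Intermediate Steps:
(-21 + (-44/(-32) + P(-6, 7)/19))² = (-21 + (-44/(-32) - 6/19))² = (-21 + (-44*(-1/32) - 6*1/19))² = (-21 + (11/8 - 6/19))² = (-21 + 161/152)² = (-3031/152)² = 9186961/23104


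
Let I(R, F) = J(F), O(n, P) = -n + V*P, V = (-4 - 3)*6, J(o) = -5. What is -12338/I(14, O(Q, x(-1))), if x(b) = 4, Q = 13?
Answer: 12338/5 ≈ 2467.6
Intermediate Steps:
V = -42 (V = -7*6 = -42)
O(n, P) = -n - 42*P
I(R, F) = -5
-12338/I(14, O(Q, x(-1))) = -12338/(-5) = -12338*(-⅕) = 12338/5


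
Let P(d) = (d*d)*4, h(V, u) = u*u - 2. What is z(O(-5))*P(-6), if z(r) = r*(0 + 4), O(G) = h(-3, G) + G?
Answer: 10368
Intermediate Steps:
h(V, u) = -2 + u² (h(V, u) = u² - 2 = -2 + u²)
O(G) = -2 + G + G² (O(G) = (-2 + G²) + G = -2 + G + G²)
P(d) = 4*d² (P(d) = d²*4 = 4*d²)
z(r) = 4*r (z(r) = r*4 = 4*r)
z(O(-5))*P(-6) = (4*(-2 - 5 + (-5)²))*(4*(-6)²) = (4*(-2 - 5 + 25))*(4*36) = (4*18)*144 = 72*144 = 10368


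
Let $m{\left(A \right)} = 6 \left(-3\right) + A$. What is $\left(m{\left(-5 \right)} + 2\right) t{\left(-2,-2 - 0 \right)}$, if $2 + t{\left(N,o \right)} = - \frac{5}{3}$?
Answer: $77$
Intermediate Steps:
$t{\left(N,o \right)} = - \frac{11}{3}$ ($t{\left(N,o \right)} = -2 - \frac{5}{3} = - \frac{11}{3}$)
$m{\left(A \right)} = -18 + A$
$\left(m{\left(-5 \right)} + 2\right) t{\left(-2,-2 - 0 \right)} = \left(\left(-18 - 5\right) + 2\right) \left(- \frac{11}{3}\right) = \left(-23 + 2\right) \left(- \frac{11}{3}\right) = \left(-21\right) \left(- \frac{11}{3}\right) = 77$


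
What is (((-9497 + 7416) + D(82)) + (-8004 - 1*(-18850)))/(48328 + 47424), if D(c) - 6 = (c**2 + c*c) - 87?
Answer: 5533/23938 ≈ 0.23114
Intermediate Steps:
D(c) = -81 + 2*c**2 (D(c) = 6 + ((c**2 + c*c) - 87) = 6 + ((c**2 + c**2) - 87) = 6 + (2*c**2 - 87) = 6 + (-87 + 2*c**2) = -81 + 2*c**2)
(((-9497 + 7416) + D(82)) + (-8004 - 1*(-18850)))/(48328 + 47424) = (((-9497 + 7416) + (-81 + 2*82**2)) + (-8004 - 1*(-18850)))/(48328 + 47424) = ((-2081 + (-81 + 2*6724)) + (-8004 + 18850))/95752 = ((-2081 + (-81 + 13448)) + 10846)*(1/95752) = ((-2081 + 13367) + 10846)*(1/95752) = (11286 + 10846)*(1/95752) = 22132*(1/95752) = 5533/23938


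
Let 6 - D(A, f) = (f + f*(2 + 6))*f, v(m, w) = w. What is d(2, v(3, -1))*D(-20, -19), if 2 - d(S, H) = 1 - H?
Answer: 0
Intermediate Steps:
D(A, f) = 6 - 9*f**2 (D(A, f) = 6 - (f + f*(2 + 6))*f = 6 - (f + f*8)*f = 6 - (f + 8*f)*f = 6 - 9*f*f = 6 - 9*f**2)
d(S, H) = 1 + H (d(S, H) = 2 - (1 - H) = 2 + (-1 + H) = 1 + H)
d(2, v(3, -1))*D(-20, -19) = (1 - 1)*(6 - 9*(-19)**2) = 0*(6 - 9*361) = 0*(6 - 3249) = 0*(-3243) = 0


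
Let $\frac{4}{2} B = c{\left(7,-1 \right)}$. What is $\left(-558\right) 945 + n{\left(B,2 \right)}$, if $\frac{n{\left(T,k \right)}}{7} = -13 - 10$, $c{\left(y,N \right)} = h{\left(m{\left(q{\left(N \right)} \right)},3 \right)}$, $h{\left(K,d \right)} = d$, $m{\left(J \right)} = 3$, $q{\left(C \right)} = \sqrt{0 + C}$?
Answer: $-527471$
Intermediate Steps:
$q{\left(C \right)} = \sqrt{C}$
$c{\left(y,N \right)} = 3$
$B = \frac{3}{2}$ ($B = \frac{1}{2} \cdot 3 = \frac{3}{2} \approx 1.5$)
$n{\left(T,k \right)} = -161$ ($n{\left(T,k \right)} = 7 \left(-13 - 10\right) = 7 \left(-23\right) = -161$)
$\left(-558\right) 945 + n{\left(B,2 \right)} = \left(-558\right) 945 - 161 = -527310 - 161 = -527471$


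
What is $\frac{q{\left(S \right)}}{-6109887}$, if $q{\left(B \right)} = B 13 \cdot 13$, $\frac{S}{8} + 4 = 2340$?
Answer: $- \frac{3158272}{6109887} \approx -0.51691$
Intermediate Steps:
$S = 18688$ ($S = -32 + 8 \cdot 2340 = -32 + 18720 = 18688$)
$q{\left(B \right)} = 169 B$ ($q{\left(B \right)} = 13 B 13 = 169 B$)
$\frac{q{\left(S \right)}}{-6109887} = \frac{169 \cdot 18688}{-6109887} = 3158272 \left(- \frac{1}{6109887}\right) = - \frac{3158272}{6109887}$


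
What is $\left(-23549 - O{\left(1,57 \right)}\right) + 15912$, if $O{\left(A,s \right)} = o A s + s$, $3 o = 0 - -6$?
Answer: $-7808$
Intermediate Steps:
$o = 2$ ($o = \frac{0 - -6}{3} = \frac{0 + 6}{3} = \frac{1}{3} \cdot 6 = 2$)
$O{\left(A,s \right)} = s + 2 A s$ ($O{\left(A,s \right)} = 2 A s + s = s + 2 A s$)
$\left(-23549 - O{\left(1,57 \right)}\right) + 15912 = \left(-23549 - 57 \left(1 + 2 \cdot 1\right)\right) + 15912 = \left(-23549 - 57 \left(1 + 2\right)\right) + 15912 = \left(-23549 - 57 \cdot 3\right) + 15912 = \left(-23549 - 171\right) + 15912 = -23720 + 15912 = -7808$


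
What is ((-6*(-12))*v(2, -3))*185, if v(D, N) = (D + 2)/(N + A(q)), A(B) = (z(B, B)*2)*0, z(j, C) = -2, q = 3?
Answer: -17760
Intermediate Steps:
A(B) = 0 (A(B) = -2*2*0 = -4*0 = 0)
v(D, N) = (2 + D)/N (v(D, N) = (D + 2)/(N + 0) = (2 + D)/N)
((-6*(-12))*v(2, -3))*185 = ((-6*(-12))*((2 + 2)/(-3)))*185 = (72*(-1/3*4))*185 = (72*(-4/3))*185 = -96*185 = -17760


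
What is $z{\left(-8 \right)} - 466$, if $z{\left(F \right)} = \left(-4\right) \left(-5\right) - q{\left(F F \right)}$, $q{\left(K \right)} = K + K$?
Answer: $-574$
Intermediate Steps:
$q{\left(K \right)} = 2 K$
$z{\left(F \right)} = 20 - 2 F^{2}$ ($z{\left(F \right)} = \left(-4\right) \left(-5\right) - 2 F F = 20 - 2 F^{2}$)
$z{\left(-8 \right)} - 466 = \left(20 - 2 \left(-8\right)^{2}\right) - 466 = \left(20 - 128\right) - 466 = -108 - 466 = -574$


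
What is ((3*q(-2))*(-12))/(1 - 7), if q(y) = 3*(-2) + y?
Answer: -48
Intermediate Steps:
q(y) = -6 + y
((3*q(-2))*(-12))/(1 - 7) = ((3*(-6 - 2))*(-12))/(1 - 7) = ((3*(-8))*(-12))/(-6) = -24*(-12)*(-⅙) = 288*(-⅙) = -48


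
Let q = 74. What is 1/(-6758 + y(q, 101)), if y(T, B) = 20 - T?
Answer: -1/6812 ≈ -0.00014680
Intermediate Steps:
1/(-6758 + y(q, 101)) = 1/(-6758 + (20 - 1*74)) = 1/(-6758 + (20 - 74)) = 1/(-6758 - 54) = 1/(-6812) = -1/6812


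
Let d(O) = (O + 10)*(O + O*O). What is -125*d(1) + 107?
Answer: -2643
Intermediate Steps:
d(O) = (10 + O)*(O + O**2)
-125*d(1) + 107 = -125*(10 + 1**2 + 11*1) + 107 = -125*(10 + 1 + 11) + 107 = -125*22 + 107 = -2750 + 107 = -2643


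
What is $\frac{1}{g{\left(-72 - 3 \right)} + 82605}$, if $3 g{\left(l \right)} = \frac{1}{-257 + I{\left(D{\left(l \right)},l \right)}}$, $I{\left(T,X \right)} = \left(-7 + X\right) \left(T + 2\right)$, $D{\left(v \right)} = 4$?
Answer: $\frac{2247}{185613434} \approx 1.2106 \cdot 10^{-5}$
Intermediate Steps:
$I{\left(T,X \right)} = \left(-7 + X\right) \left(2 + T\right)$
$g{\left(l \right)} = \frac{1}{3 \left(-299 + 6 l\right)}$ ($g{\left(l \right)} = \frac{1}{3 \left(-257 + \left(-14 - 28 + 2 l + 4 l\right)\right)} = \frac{1}{3 \left(-257 + \left(-42 + 6 l\right)\right)} = \frac{1}{3 \left(-299 + 6 l\right)}$)
$\frac{1}{g{\left(-72 - 3 \right)} + 82605} = \frac{1}{\frac{1}{3 \left(-299 + 6 \left(-72 - 3\right)\right)} + 82605} = \frac{1}{\frac{1}{3 \left(-299 + 6 \left(-75\right)\right)} + 82605} = \frac{1}{\frac{1}{3 \left(-299 - 450\right)} + 82605} = \frac{1}{\frac{1}{3 \left(-749\right)} + 82605} = \frac{1}{\frac{1}{3} \left(- \frac{1}{749}\right) + 82605} = \frac{1}{- \frac{1}{2247} + 82605} = \frac{1}{\frac{185613434}{2247}} = \frac{2247}{185613434}$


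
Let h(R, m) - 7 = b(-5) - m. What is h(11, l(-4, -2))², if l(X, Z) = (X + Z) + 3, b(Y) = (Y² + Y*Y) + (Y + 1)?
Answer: 3136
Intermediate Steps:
b(Y) = 1 + Y + 2*Y² (b(Y) = (Y² + Y²) + (1 + Y) = 2*Y² + (1 + Y) = 1 + Y + 2*Y²)
l(X, Z) = 3 + X + Z
h(R, m) = 53 - m (h(R, m) = 7 + ((1 - 5 + 2*(-5)²) - m) = 7 + ((1 - 5 + 2*25) - m) = 7 + ((1 - 5 + 50) - m) = 7 + (46 - m) = 53 - m)
h(11, l(-4, -2))² = (53 - (3 - 4 - 2))² = (53 - 1*(-3))² = (53 + 3)² = 56² = 3136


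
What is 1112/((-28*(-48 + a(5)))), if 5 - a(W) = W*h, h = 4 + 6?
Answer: 278/651 ≈ 0.42704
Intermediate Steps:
h = 10
a(W) = 5 - 10*W (a(W) = 5 - W*10 = 5 - 10*W)
1112/((-28*(-48 + a(5)))) = 1112/((-28*(-48 + (5 - 10*5)))) = 1112/((-28*(-48 + (5 - 50)))) = 1112/((-28*(-48 - 45))) = 1112/((-28*(-93))) = 1112/2604 = 1112*(1/2604) = 278/651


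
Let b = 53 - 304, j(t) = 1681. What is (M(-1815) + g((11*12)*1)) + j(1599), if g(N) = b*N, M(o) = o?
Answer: -33266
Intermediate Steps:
b = -251
g(N) = -251*N
(M(-1815) + g((11*12)*1)) + j(1599) = (-1815 - 251*11*12) + 1681 = (-1815 - 33132) + 1681 = -34947 + 1681 = -33266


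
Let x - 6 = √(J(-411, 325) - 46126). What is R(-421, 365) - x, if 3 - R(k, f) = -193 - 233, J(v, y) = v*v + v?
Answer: 423 - 4*√7649 ≈ 73.166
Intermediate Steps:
J(v, y) = v + v² (J(v, y) = v² + v = v + v²)
R(k, f) = 429 (R(k, f) = 3 - (-193 - 233) = 3 - 1*(-426) = 3 + 426 = 429)
x = 6 + 4*√7649 (x = 6 + √(-411*(1 - 411) - 46126) = 6 + √(-411*(-410) - 46126) = 6 + √(168510 - 46126) = 6 + √122384 = 6 + 4*√7649 ≈ 355.83)
R(-421, 365) - x = 429 - (6 + 4*√7649) = 429 + (-6 - 4*√7649) = 423 - 4*√7649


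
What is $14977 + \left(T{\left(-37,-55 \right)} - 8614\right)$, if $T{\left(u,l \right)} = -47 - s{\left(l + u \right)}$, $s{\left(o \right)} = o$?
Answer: $6408$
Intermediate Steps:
$T{\left(u,l \right)} = -47 - l - u$ ($T{\left(u,l \right)} = -47 - \left(l + u\right) = -47 - l - u$)
$14977 + \left(T{\left(-37,-55 \right)} - 8614\right) = 14977 - 8569 = 6408$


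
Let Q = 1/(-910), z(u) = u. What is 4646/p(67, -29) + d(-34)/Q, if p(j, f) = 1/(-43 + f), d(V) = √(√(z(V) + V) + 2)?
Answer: -334512 - 910*√(2 + 2*I*√17) ≈ -3.366e+5 - 1638.7*I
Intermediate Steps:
d(V) = √(2 + √2*√V) (d(V) = √(√(V + V) + 2) = √(√(2*V) + 2) = √(√2*√V + 2) = √(2 + √2*√V))
Q = -1/910 ≈ -0.0010989
4646/p(67, -29) + d(-34)/Q = 4646/(1/(-43 - 29)) + √(2 + √2*√(-34))/(-1/910) = 4646/(1/(-72)) + √(2 + √2*(I*√34))*(-910) = 4646/(-1/72) + √(2 + 2*I*√17)*(-910) = 4646*(-72) - 910*√(2 + 2*I*√17) = -334512 - 910*√(2 + 2*I*√17)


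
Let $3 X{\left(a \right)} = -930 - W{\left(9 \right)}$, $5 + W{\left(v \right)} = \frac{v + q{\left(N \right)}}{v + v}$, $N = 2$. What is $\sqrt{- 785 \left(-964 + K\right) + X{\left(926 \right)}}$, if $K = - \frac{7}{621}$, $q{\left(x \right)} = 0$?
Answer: $\frac{\sqrt{129650849994}}{414} \approx 869.74$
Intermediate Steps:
$W{\left(v \right)} = - \frac{9}{2}$ ($W{\left(v \right)} = -5 + \frac{v + 0}{v + v} = -5 + \frac{v}{2 v} = -5 + v \frac{1}{2 v} = -5 + \frac{1}{2} = - \frac{9}{2}$)
$X{\left(a \right)} = - \frac{617}{2}$ ($X{\left(a \right)} = \frac{-930 - - \frac{9}{2}}{3} = \frac{-930 + \frac{9}{2}}{3} = \frac{1}{3} \left(- \frac{1851}{2}\right) = - \frac{617}{2}$)
$K = - \frac{7}{621}$ ($K = \left(-7\right) \frac{1}{621} = - \frac{7}{621} \approx -0.011272$)
$\sqrt{- 785 \left(-964 + K\right) + X{\left(926 \right)}} = \sqrt{- 785 \left(-964 - \frac{7}{621}\right) - \frac{617}{2}} = \sqrt{\left(-785\right) \left(- \frac{598651}{621}\right) - \frac{617}{2}} = \sqrt{\frac{469941035}{621} - \frac{617}{2}} = \sqrt{\frac{939498913}{1242}} = \frac{\sqrt{129650849994}}{414}$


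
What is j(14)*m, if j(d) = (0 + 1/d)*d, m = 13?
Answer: 13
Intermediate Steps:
j(d) = 1 (j(d) = d/d = 1)
j(14)*m = 1*13 = 13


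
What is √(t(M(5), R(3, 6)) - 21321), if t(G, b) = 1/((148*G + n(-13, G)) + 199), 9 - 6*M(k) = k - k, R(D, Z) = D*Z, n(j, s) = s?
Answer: I*√90081215/65 ≈ 146.02*I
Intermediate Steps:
M(k) = 3/2 (M(k) = 3/2 - (k - k)/6 = 3/2 - ⅙*0 = 3/2 + 0 = 3/2)
t(G, b) = 1/(199 + 149*G) (t(G, b) = 1/((148*G + G) + 199) = 1/(149*G + 199) = 1/(199 + 149*G))
√(t(M(5), R(3, 6)) - 21321) = √(1/(199 + 149*(3/2)) - 21321) = √(1/(199 + 447/2) - 21321) = √(1/(845/2) - 21321) = √(2/845 - 21321) = √(-18016243/845) = I*√90081215/65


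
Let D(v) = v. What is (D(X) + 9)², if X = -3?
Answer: 36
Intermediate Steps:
(D(X) + 9)² = (-3 + 9)² = 6² = 36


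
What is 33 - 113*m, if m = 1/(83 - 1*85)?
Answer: 179/2 ≈ 89.500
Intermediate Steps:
m = -½ (m = 1/(83 - 85) = 1/(-2) = -½ ≈ -0.50000)
33 - 113*m = 33 - 113*(-½) = 33 + 113/2 = 179/2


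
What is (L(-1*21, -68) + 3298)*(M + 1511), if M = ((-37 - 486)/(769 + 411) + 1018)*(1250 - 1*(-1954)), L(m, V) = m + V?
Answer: 3087764178958/295 ≈ 1.0467e+10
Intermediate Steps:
L(m, V) = V + m
M = 961774317/295 (M = (-523/1180 + 1018)*(1250 + 1954) = (-523*1/1180 + 1018)*3204 = (-523/1180 + 1018)*3204 = (1200717/1180)*3204 = 961774317/295 ≈ 3.2603e+6)
(L(-1*21, -68) + 3298)*(M + 1511) = ((-68 - 1*21) + 3298)*(961774317/295 + 1511) = ((-68 - 21) + 3298)*(962220062/295) = (-89 + 3298)*(962220062/295) = 3209*(962220062/295) = 3087764178958/295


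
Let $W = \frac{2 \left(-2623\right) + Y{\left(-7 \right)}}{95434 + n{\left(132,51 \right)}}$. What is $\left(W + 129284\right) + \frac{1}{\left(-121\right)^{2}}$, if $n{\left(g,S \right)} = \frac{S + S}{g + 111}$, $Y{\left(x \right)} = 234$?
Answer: $\frac{3658014392314602}{28294420627} \approx 1.2928 \cdot 10^{5}$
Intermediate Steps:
$n{\left(g,S \right)} = \frac{2 S}{111 + g}$
$W = - \frac{101493}{1932547}$ ($W = \frac{2 \left(-2623\right) + 234}{95434 + 2 \cdot 51 \frac{1}{111 + 132}} = \frac{-5246 + 234}{95434 + 2 \cdot 51 \cdot \frac{1}{243}} = - \frac{5012}{95434 + 2 \cdot 51 \cdot \frac{1}{243}} = - \frac{5012}{95434 + \frac{34}{81}} = - \frac{5012}{\frac{7730188}{81}} = \left(-5012\right) \frac{81}{7730188} = - \frac{101493}{1932547} \approx -0.052518$)
$\left(W + 129284\right) + \frac{1}{\left(-121\right)^{2}} = \left(- \frac{101493}{1932547} + 129284\right) + \frac{1}{\left(-121\right)^{2}} = \frac{249847304855}{1932547} + \frac{1}{14641} = \frac{3658014392314602}{28294420627}$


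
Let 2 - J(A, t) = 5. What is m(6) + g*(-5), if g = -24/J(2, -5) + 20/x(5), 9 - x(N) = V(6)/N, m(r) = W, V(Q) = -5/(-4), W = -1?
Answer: -367/7 ≈ -52.429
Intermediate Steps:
V(Q) = 5/4 (V(Q) = -5*(-¼) = 5/4)
J(A, t) = -3 (J(A, t) = 2 - 1*5 = 2 - 5 = -3)
m(r) = -1
x(N) = 9 - 5/(4*N)
g = 72/7 (g = -24/(-3) + 20/(9 - 5/4/5) = -24*(-⅓) + 20/(9 - 5/4*⅕) = 8 + 20/(9 - ¼) = 8 + 20/(35/4) = 8 + 20*(4/35) = 8 + 16/7 = 72/7 ≈ 10.286)
m(6) + g*(-5) = -1 + (72/7)*(-5) = -1 - 360/7 = -367/7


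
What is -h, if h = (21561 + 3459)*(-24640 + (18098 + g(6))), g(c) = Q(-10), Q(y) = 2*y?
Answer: 164181240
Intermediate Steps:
g(c) = -20 (g(c) = 2*(-10) = -20)
h = -164181240 (h = (21561 + 3459)*(-24640 + (18098 - 20)) = 25020*(-24640 + 18078) = 25020*(-6562) = -164181240)
-h = -1*(-164181240) = 164181240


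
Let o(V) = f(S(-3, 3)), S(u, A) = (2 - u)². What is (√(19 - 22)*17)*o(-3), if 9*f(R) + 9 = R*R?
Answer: 10472*I*√3/9 ≈ 2015.3*I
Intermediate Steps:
f(R) = -1 + R²/9 (f(R) = -1 + (R*R)/9 = -1 + R²/9)
o(V) = 616/9 (o(V) = -1 + ((-2 - 3)²)²/9 = -1 + ((-5)²)²/9 = -1 + (⅑)*25² = -1 + (⅑)*625 = -1 + 625/9 = 616/9)
(√(19 - 22)*17)*o(-3) = (√(19 - 22)*17)*(616/9) = (√(-3)*17)*(616/9) = ((I*√3)*17)*(616/9) = (17*I*√3)*(616/9) = 10472*I*√3/9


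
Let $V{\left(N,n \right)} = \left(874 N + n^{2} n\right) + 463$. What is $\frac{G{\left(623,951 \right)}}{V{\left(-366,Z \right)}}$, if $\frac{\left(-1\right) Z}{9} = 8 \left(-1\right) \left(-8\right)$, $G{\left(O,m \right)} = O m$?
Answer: $- \frac{592473}{191422397} \approx -0.0030951$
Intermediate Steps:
$Z = -576$ ($Z = - 9 \cdot 8 \left(-1\right) \left(-8\right) = - 9 \left(\left(-8\right) \left(-8\right)\right) = \left(-9\right) 64 = -576$)
$V{\left(N,n \right)} = 463 + n^{3} + 874 N$ ($V{\left(N,n \right)} = \left(874 N + n^{3}\right) + 463 = \left(n^{3} + 874 N\right) + 463 = 463 + n^{3} + 874 N$)
$\frac{G{\left(623,951 \right)}}{V{\left(-366,Z \right)}} = \frac{623 \cdot 951}{463 + \left(-576\right)^{3} + 874 \left(-366\right)} = \frac{592473}{463 - 191102976 - 319884} = \frac{592473}{-191422397} = 592473 \left(- \frac{1}{191422397}\right) = - \frac{592473}{191422397}$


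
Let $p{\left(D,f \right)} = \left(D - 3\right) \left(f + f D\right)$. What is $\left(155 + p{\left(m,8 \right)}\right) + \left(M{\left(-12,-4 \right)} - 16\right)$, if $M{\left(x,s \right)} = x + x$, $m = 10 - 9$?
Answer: $83$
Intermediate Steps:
$m = 1$
$p{\left(D,f \right)} = \left(-3 + D\right) \left(f + D f\right)$
$M{\left(x,s \right)} = 2 x$
$\left(155 + p{\left(m,8 \right)}\right) + \left(M{\left(-12,-4 \right)} - 16\right) = \left(155 + 8 \left(-3 + 1^{2} - 2\right)\right) + \left(2 \left(-12\right) - 16\right) = \left(155 + 8 \left(-3 + 1 - 2\right)\right) - 40 = \left(155 + 8 \left(-4\right)\right) - 40 = \left(155 - 32\right) - 40 = 123 - 40 = 83$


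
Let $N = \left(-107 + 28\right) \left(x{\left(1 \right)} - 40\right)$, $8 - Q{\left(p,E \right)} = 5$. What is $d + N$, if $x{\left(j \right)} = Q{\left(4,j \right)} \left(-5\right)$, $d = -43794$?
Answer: $-39449$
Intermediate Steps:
$Q{\left(p,E \right)} = 3$ ($Q{\left(p,E \right)} = 8 - 5 = 3$)
$x{\left(j \right)} = -15$ ($x{\left(j \right)} = 3 \left(-5\right) = -15$)
$N = 4345$ ($N = \left(-107 + 28\right) \left(-15 - 40\right) = - 79 \left(-15 - 40\right) = \left(-79\right) \left(-55\right) = 4345$)
$d + N = -43794 + 4345 = -39449$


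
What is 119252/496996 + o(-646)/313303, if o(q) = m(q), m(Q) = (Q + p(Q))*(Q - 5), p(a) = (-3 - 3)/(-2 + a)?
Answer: 2217318240515/1401393040092 ≈ 1.5822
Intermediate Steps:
p(a) = -6/(-2 + a)
m(Q) = (-5 + Q)*(Q - 6/(-2 + Q)) (m(Q) = (Q - 6/(-2 + Q))*(Q - 5) = (Q - 6/(-2 + Q))*(-5 + Q) = (-5 + Q)*(Q - 6/(-2 + Q)))
o(q) = (30 - 6*q + q*(-5 + q)*(-2 + q))/(-2 + q)
119252/496996 + o(-646)/313303 = 119252/496996 + ((30 - 6*(-646) - 646*(-5 - 646)*(-2 - 646))/(-2 - 646))/313303 = 119252*(1/496996) + ((30 + 3876 - 646*(-651)*(-648))/(-648))*(1/313303) = 29813/124249 - (30 + 3876 - 272513808)/648*(1/313303) = 29813/124249 - 1/648*(-272509902)*(1/313303) = 29813/124249 + (15139439/36)*(1/313303) = 29813/124249 + 15139439/11278908 = 2217318240515/1401393040092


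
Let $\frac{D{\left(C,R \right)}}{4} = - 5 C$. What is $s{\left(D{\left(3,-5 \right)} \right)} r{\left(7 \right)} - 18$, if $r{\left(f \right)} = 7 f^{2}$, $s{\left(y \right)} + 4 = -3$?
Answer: $-2419$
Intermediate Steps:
$D{\left(C,R \right)} = - 20 C$ ($D{\left(C,R \right)} = 4 \left(- 5 C\right) = - 20 C$)
$s{\left(y \right)} = -7$ ($s{\left(y \right)} = -4 - 3 = -7$)
$s{\left(D{\left(3,-5 \right)} \right)} r{\left(7 \right)} - 18 = - 7 \cdot 7 \cdot 7^{2} - 18 = - 7 \cdot 7 \cdot 49 - 18 = \left(-7\right) 343 - 18 = -2401 - 18 = -2419$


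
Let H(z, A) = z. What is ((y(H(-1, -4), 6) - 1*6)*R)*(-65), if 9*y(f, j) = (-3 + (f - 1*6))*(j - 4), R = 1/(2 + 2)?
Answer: 2405/18 ≈ 133.61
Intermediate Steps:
R = ¼ (R = 1/4 = ¼ ≈ 0.25000)
y(f, j) = (-9 + f)*(-4 + j)/9 (y(f, j) = ((-3 + (f - 1*6))*(j - 4))/9 = ((-3 + (f - 6))*(-4 + j))/9 = ((-3 + (-6 + f))*(-4 + j))/9 = ((-9 + f)*(-4 + j))/9 = (-9 + f)*(-4 + j)/9)
((y(H(-1, -4), 6) - 1*6)*R)*(-65) = (((4 - 1*6 - 4/9*(-1) + (⅑)*(-1)*6) - 1*6)*(¼))*(-65) = (((4 - 6 + 4/9 - ⅔) - 6)*(¼))*(-65) = ((-20/9 - 6)*(¼))*(-65) = -74/9*¼*(-65) = -37/18*(-65) = 2405/18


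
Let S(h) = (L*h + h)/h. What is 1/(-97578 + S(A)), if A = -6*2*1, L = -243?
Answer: -1/97820 ≈ -1.0223e-5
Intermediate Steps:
A = -12 (A = -12*1 = -12)
S(h) = -242 (S(h) = (-243*h + h)/h = (-242*h)/h = -242)
1/(-97578 + S(A)) = 1/(-97578 - 242) = 1/(-97820) = -1/97820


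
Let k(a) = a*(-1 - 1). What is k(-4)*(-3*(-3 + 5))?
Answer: -48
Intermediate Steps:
k(a) = -2*a (k(a) = a*(-2) = -2*a)
k(-4)*(-3*(-3 + 5)) = (-2*(-4))*(-3*(-3 + 5)) = 8*(-3*2) = 8*(-6) = -48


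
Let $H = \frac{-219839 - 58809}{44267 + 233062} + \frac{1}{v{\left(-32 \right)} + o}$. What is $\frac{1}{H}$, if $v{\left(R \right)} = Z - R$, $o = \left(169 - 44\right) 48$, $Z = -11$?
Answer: $- \frac{556599303}{559154093} \approx -0.99543$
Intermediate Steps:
$o = 6000$ ($o = 125 \cdot 48 = 6000$)
$v{\left(R \right)} = -11 - R$
$H = - \frac{559154093}{556599303}$ ($H = \frac{-219839 - 58809}{44267 + 233062} + \frac{1}{\left(-11 - -32\right) + 6000} = - \frac{278648}{277329} + \frac{1}{\left(-11 + 32\right) + 6000} = \left(-278648\right) \frac{1}{277329} + \frac{1}{21 + 6000} = - \frac{278648}{277329} + \frac{1}{6021} = - \frac{559154093}{556599303} \approx -1.0046$)
$\frac{1}{H} = \frac{1}{- \frac{559154093}{556599303}} = - \frac{556599303}{559154093}$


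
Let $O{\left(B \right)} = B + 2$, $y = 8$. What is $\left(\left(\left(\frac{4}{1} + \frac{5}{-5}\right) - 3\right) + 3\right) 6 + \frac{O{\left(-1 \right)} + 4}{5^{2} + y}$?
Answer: $\frac{599}{33} \approx 18.152$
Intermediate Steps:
$O{\left(B \right)} = 2 + B$
$\left(\left(\left(\frac{4}{1} + \frac{5}{-5}\right) - 3\right) + 3\right) 6 + \frac{O{\left(-1 \right)} + 4}{5^{2} + y} = \left(\left(\left(\frac{4}{1} + \frac{5}{-5}\right) - 3\right) + 3\right) 6 + \frac{\left(2 - 1\right) + 4}{5^{2} + 8} = \left(\left(\left(4 \cdot 1 + 5 \left(- \frac{1}{5}\right)\right) - 3\right) + 3\right) 6 + \frac{1 + 4}{25 + 8} = \left(\left(\left(4 - 1\right) - 3\right) + 3\right) 6 + \frac{5}{33} = \left(\left(3 - 3\right) + 3\right) 6 + 5 \cdot \frac{1}{33} = \left(0 + 3\right) 6 + \frac{5}{33} = 3 \cdot 6 + \frac{5}{33} = 18 + \frac{5}{33} = \frac{599}{33}$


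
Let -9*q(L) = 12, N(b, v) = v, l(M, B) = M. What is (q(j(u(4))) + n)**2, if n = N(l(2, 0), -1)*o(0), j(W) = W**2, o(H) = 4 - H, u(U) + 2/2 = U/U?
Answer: 256/9 ≈ 28.444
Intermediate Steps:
u(U) = 0 (u(U) = -1 + U/U = -1 + 1 = 0)
q(L) = -4/3 (q(L) = -1/9*12 = -4/3)
n = -4 (n = -(4 - 1*0) = -(4 + 0) = -1*4 = -4)
(q(j(u(4))) + n)**2 = (-4/3 - 4)**2 = (-16/3)**2 = 256/9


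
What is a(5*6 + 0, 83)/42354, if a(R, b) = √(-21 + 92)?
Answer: √71/42354 ≈ 0.00019895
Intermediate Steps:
a(R, b) = √71
a(5*6 + 0, 83)/42354 = √71/42354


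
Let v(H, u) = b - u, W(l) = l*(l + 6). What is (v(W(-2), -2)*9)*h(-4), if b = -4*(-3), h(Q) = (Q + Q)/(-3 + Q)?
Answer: 144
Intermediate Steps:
h(Q) = 2*Q/(-3 + Q) (h(Q) = (2*Q)/(-3 + Q) = 2*Q/(-3 + Q))
W(l) = l*(6 + l)
b = 12
v(H, u) = 12 - u
(v(W(-2), -2)*9)*h(-4) = ((12 - 1*(-2))*9)*(2*(-4)/(-3 - 4)) = ((12 + 2)*9)*(2*(-4)/(-7)) = (14*9)*(2*(-4)*(-⅐)) = 126*(8/7) = 144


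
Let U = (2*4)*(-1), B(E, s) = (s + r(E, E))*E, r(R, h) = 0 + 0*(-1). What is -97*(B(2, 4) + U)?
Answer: 0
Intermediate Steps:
r(R, h) = 0 (r(R, h) = 0 + 0 = 0)
B(E, s) = E*s (B(E, s) = (s + 0)*E = s*E = E*s)
U = -8 (U = 8*(-1) = -8)
-97*(B(2, 4) + U) = -97*(2*4 - 8) = -97*(8 - 8) = -97*0 = 0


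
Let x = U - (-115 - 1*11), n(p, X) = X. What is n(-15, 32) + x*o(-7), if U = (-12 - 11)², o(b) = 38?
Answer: 24922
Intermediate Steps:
U = 529 (U = (-23)² = 529)
x = 655 (x = 529 - (-115 - 1*11) = 529 - (-115 - 11) = 529 - 1*(-126) = 529 + 126 = 655)
n(-15, 32) + x*o(-7) = 32 + 655*38 = 32 + 24890 = 24922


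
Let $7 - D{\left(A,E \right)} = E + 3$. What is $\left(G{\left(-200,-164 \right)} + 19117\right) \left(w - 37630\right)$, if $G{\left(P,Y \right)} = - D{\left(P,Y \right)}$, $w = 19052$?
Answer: $-352034522$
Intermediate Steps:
$D{\left(A,E \right)} = 4 - E$ ($D{\left(A,E \right)} = 7 - \left(E + 3\right) = 7 - \left(3 + E\right) = 4 - E$)
$G{\left(P,Y \right)} = -4 + Y$ ($G{\left(P,Y \right)} = - (4 - Y) = -4 + Y$)
$\left(G{\left(-200,-164 \right)} + 19117\right) \left(w - 37630\right) = \left(\left(-4 - 164\right) + 19117\right) \left(19052 - 37630\right) = \left(-168 + 19117\right) \left(-18578\right) = 18949 \left(-18578\right) = -352034522$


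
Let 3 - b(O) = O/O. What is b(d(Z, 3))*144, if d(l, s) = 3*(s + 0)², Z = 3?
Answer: 288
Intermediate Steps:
d(l, s) = 3*s²
b(O) = 2 (b(O) = 3 - O/O = 3 - 1*1 = 3 - 1 = 2)
b(d(Z, 3))*144 = 2*144 = 288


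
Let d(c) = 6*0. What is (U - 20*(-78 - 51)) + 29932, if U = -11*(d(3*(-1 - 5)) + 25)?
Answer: 32237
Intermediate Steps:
d(c) = 0
U = -275 (U = -11*(0 + 25) = -11*25 = -275)
(U - 20*(-78 - 51)) + 29932 = (-275 - 20*(-78 - 51)) + 29932 = (-275 - 20*(-129)) + 29932 = (-275 + 2580) + 29932 = 2305 + 29932 = 32237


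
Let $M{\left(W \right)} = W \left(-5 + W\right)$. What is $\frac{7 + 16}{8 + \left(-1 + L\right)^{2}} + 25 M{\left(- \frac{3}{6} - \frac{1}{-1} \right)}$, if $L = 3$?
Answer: $- \frac{163}{3} \approx -54.333$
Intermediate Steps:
$\frac{7 + 16}{8 + \left(-1 + L\right)^{2}} + 25 M{\left(- \frac{3}{6} - \frac{1}{-1} \right)} = \frac{7 + 16}{8 + \left(-1 + 3\right)^{2}} + 25 \left(- \frac{3}{6} - \frac{1}{-1}\right) \left(-5 - \left(-1 + \frac{1}{2}\right)\right) = \frac{23}{8 + 2^{2}} + 25 \left(\left(-3\right) \frac{1}{6} - -1\right) \left(-5 - - \frac{1}{2}\right) = \frac{23}{8 + 4} + 25 \left(- \frac{1}{2} + 1\right) \left(-5 + \left(- \frac{1}{2} + 1\right)\right) = \frac{23}{12} + 25 \frac{-5 + \frac{1}{2}}{2} = 23 \cdot \frac{1}{12} + 25 \cdot \frac{1}{2} \left(- \frac{9}{2}\right) = \frac{23}{12} + 25 \left(- \frac{9}{4}\right) = \frac{23}{12} - \frac{225}{4} = - \frac{163}{3}$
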